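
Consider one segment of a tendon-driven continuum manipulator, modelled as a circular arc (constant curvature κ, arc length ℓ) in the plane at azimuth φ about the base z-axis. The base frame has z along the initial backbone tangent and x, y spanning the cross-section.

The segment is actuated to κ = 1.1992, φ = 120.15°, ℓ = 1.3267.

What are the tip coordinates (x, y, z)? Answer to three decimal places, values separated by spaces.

-0.427 0.736 0.834

θ = κ·ℓ = 1.1992 × 1.3267 = 1.59098 rad
ρ = (1 − cos θ)/κ = (1 − -0.02018)/1.1992 = 0.85072
z = sin θ / κ = 0.99980/1.1992 = 0.83372
x = ρ cos φ = 0.85072 × cos(120.15°) = -0.42729
y = ρ sin φ = 0.85072 × sin(120.15°) = 0.73563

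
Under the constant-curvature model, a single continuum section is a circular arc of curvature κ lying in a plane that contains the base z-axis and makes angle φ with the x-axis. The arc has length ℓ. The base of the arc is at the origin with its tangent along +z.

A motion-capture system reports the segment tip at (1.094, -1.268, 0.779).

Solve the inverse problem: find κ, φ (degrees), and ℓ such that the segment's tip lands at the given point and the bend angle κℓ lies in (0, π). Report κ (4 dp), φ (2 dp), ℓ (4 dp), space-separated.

0.9818 310.79 2.3129

ρ = √(x²+y²) = √(1.094² + -1.268²) = 1.67471
φ = atan2(y, x) mod 360° = atan2(-1.268, 1.094) = 310.7868°
|p|² = ρ² + z² = 1.67471² + 0.779² = 3.41150
κ = 2ρ / |p|² = 2×1.67471 / 3.41150 = 0.98180
θ = 2·atan2(ρ, z) = 2·atan2(1.67471, 0.779) = 2.27082 rad
ℓ = θ/κ = 2.27082/0.98180 = 2.31291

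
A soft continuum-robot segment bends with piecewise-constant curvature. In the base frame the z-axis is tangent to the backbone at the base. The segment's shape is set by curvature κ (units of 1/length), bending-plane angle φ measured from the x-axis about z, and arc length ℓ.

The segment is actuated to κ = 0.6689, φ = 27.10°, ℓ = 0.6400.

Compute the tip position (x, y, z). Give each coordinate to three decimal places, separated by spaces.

0.120 0.061 0.621

θ = κ·ℓ = 0.6689 × 0.6400 = 0.42810 rad
ρ = (1 − cos θ)/κ = (1 − 0.90976)/0.6689 = 0.13491
z = sin θ / κ = 0.41514/0.6689 = 0.62063
x = ρ cos φ = 0.13491 × cos(27.10°) = 0.12010
y = ρ sin φ = 0.13491 × sin(27.10°) = 0.06146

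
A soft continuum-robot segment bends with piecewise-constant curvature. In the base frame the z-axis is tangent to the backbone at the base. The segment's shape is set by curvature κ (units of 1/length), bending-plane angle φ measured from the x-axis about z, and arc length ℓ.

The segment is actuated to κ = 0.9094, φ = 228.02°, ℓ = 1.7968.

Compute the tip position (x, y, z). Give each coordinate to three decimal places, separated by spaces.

-0.782 -0.869 1.097

θ = κ·ℓ = 0.9094 × 1.7968 = 1.63401 rad
ρ = (1 − cos θ)/κ = (1 − -0.06317)/0.9094 = 1.16909
z = sin θ / κ = 0.99800/0.9094 = 1.09743
x = ρ cos φ = 1.16909 × cos(228.02°) = -0.78197
y = ρ sin φ = 1.16909 × sin(228.02°) = -0.86908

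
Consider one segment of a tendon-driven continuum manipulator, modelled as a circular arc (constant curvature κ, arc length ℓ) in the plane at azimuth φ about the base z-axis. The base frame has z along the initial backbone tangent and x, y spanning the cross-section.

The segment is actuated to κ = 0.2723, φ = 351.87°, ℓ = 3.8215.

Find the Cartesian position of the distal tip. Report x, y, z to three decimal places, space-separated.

θ = κ·ℓ = 0.2723 × 3.8215 = 1.04059 rad
ρ = (1 − cos θ)/κ = (1 − 0.50571)/0.2723 = 1.81525
z = sin θ / κ = 0.86270/0.2723 = 3.16822
x = ρ cos φ = 1.81525 × cos(351.87°) = 1.79701
y = ρ sin φ = 1.81525 × sin(351.87°) = -0.25671

1.797 -0.257 3.168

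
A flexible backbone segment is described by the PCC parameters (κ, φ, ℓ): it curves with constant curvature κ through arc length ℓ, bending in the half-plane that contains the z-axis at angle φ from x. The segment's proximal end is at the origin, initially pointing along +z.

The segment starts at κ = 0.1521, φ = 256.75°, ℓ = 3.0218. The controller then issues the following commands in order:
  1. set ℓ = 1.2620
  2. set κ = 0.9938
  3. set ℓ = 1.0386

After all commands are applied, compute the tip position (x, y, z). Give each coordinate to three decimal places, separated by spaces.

-0.112 -0.477 0.864

initial: κ=0.1521, φ=256.75°, ℓ=3.0218
cmd 1: set ℓ=1.2620 → (κ,φ,ℓ)=(0.1521,256.75°,1.2620) → tip=(-0.0277,-0.1175,1.2543)
cmd 2: set κ=0.9938 → (κ,φ,ℓ)=(0.9938,256.75°,1.2620) → tip=(-0.1588,-0.6745,0.9562)
cmd 3: set ℓ=1.0386 → (κ,φ,ℓ)=(0.9938,256.75°,1.0386) → tip=(-0.1123,-0.4770,0.8638)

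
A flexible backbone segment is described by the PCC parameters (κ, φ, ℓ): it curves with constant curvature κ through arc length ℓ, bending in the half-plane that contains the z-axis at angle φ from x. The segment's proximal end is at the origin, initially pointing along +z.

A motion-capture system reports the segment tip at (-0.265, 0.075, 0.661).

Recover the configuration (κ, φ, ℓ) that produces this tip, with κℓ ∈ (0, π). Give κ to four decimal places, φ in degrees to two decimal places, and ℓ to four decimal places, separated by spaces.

ρ = √(x²+y²) = √(-0.265² + 0.075²) = 0.27541
φ = atan2(y, x) mod 360° = atan2(0.075, -0.265) = 164.1975°
|p|² = ρ² + z² = 0.27541² + 0.661² = 0.51277
κ = 2ρ / |p|² = 2×0.27541 / 0.51277 = 1.07420
θ = 2·atan2(ρ, z) = 2·atan2(0.27541, 0.661) = 0.78956 rad
ℓ = θ/κ = 0.78956/1.07420 = 0.73502

1.0742 164.20 0.7350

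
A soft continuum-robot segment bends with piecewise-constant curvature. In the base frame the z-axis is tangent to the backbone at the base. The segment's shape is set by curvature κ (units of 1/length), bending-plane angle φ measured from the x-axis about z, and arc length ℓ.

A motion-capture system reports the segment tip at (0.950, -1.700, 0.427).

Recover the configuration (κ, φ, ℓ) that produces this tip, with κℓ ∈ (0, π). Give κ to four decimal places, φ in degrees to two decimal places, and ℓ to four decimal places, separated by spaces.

0.9799 299.20 2.7655

ρ = √(x²+y²) = √(0.950² + -1.700²) = 1.94743
φ = atan2(y, x) mod 360° = atan2(-1.700, 0.950) = 299.1975°
|p|² = ρ² + z² = 1.94743² + 0.427² = 3.97483
κ = 2ρ / |p|² = 2×1.94743 / 3.97483 = 0.97988
θ = 2·atan2(ρ, z) = 2·atan2(1.94743, 0.427) = 2.70990 rad
ℓ = θ/κ = 2.70990/0.97988 = 2.76553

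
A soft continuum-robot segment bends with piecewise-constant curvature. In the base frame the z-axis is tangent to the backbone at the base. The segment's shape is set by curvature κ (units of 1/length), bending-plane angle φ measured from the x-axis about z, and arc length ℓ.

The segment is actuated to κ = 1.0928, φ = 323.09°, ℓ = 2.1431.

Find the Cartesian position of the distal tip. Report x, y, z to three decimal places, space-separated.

1.242 -0.933 0.656

θ = κ·ℓ = 1.0928 × 2.1431 = 2.34198 rad
ρ = (1 − cos θ)/κ = (1 − -0.69698)/1.0928 = 1.55288
z = sin θ / κ = 0.71709/1.0928 = 0.65619
x = ρ cos φ = 1.55288 × cos(323.09°) = 1.24165
y = ρ sin φ = 1.55288 × sin(323.09°) = -0.93260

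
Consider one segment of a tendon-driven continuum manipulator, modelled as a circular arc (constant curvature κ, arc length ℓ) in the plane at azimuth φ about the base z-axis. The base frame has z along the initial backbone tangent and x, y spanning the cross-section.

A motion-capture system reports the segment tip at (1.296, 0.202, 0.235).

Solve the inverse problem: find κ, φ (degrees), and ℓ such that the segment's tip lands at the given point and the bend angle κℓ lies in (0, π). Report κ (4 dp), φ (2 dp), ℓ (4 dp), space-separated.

ρ = √(x²+y²) = √(1.296² + 0.202²) = 1.31165
φ = atan2(y, x) mod 360° = atan2(0.202, 1.296) = 8.8591°
|p|² = ρ² + z² = 1.31165² + 0.235² = 1.77565
κ = 2ρ / |p|² = 2×1.31165 / 1.77565 = 1.47738
θ = 2·atan2(ρ, z) = 2·atan2(1.31165, 0.235) = 2.78703 rad
ℓ = θ/κ = 2.78703/1.47738 = 1.88647

1.4774 8.86 1.8865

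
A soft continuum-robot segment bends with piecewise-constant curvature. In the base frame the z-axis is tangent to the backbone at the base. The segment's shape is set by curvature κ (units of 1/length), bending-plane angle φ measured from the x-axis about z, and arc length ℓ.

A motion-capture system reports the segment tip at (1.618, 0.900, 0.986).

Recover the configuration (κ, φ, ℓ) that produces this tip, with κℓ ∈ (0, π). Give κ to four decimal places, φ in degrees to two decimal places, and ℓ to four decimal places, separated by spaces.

0.8416 29.08 2.5701

ρ = √(x²+y²) = √(1.618² + 0.900²) = 1.85147
φ = atan2(y, x) mod 360° = atan2(0.900, 1.618) = 29.0847°
|p|² = ρ² + z² = 1.85147² + 0.986² = 4.40012
κ = 2ρ / |p|² = 2×1.85147 / 4.40012 = 0.84155
θ = 2·atan2(ρ, z) = 2·atan2(1.85147, 0.986) = 2.16290 rad
ℓ = θ/κ = 2.16290/0.84155 = 2.57013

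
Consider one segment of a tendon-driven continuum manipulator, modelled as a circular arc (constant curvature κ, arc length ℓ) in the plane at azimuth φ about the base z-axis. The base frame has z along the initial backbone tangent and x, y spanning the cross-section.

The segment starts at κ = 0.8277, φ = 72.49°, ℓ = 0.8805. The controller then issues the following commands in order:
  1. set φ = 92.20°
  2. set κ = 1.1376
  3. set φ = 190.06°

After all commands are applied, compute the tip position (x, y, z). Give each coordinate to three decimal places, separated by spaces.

initial: κ=0.8277, φ=72.49°, ℓ=0.8805
cmd 1: set φ=92.20° → (κ,φ,ℓ)=(0.8277,92.20°,0.8805) → tip=(-0.0118,0.3067,0.8046)
cmd 2: set κ=1.1376 → (κ,φ,ℓ)=(1.1376,92.20°,0.8805) → tip=(-0.0156,0.4050,0.7405)
cmd 3: set φ=190.06° → (κ,φ,ℓ)=(1.1376,190.06°,0.8805) → tip=(-0.3991,-0.0708,0.7405)

-0.399 -0.071 0.740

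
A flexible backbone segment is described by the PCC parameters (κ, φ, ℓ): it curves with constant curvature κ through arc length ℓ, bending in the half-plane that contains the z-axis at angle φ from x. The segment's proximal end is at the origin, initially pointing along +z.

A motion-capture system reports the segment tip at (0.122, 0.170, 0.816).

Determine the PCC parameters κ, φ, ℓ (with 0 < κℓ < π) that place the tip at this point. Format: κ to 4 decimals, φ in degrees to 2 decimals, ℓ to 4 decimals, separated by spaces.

ρ = √(x²+y²) = √(0.122² + 0.170²) = 0.20925
φ = atan2(y, x) mod 360° = atan2(0.170, 0.122) = 54.3350°
|p|² = ρ² + z² = 0.20925² + 0.816² = 0.70964
κ = 2ρ / |p|² = 2×0.20925 / 0.70964 = 0.58973
θ = 2·atan2(ρ, z) = 2·atan2(0.20925, 0.816) = 0.50204 rad
ℓ = θ/κ = 0.50204/0.58973 = 0.85131

0.5897 54.33 0.8513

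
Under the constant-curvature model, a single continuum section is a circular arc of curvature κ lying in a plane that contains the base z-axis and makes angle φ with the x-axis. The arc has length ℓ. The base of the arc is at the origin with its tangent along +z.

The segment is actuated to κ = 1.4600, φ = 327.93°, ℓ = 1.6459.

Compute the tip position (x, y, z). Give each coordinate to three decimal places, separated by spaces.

θ = κ·ℓ = 1.4600 × 1.6459 = 2.40301 rad
ρ = (1 − cos θ)/κ = (1 − -0.73943)/1.4600 = 1.19139
z = sin θ / κ = 0.67324/1.4600 = 0.46112
x = ρ cos φ = 1.19139 × cos(327.93°) = 1.00958
y = ρ sin φ = 1.19139 × sin(327.93°) = -0.63257

1.010 -0.633 0.461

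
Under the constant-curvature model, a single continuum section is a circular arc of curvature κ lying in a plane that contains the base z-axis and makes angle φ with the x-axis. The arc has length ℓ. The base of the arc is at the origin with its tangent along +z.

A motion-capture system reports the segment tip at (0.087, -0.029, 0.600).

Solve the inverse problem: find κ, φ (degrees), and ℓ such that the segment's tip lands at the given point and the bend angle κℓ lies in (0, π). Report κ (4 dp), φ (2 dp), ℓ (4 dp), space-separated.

0.4978 341.57 0.6093

ρ = √(x²+y²) = √(0.087² + -0.029²) = 0.09171
φ = atan2(y, x) mod 360° = atan2(-0.029, 0.087) = 341.5651°
|p|² = ρ² + z² = 0.09171² + 0.600² = 0.36841
κ = 2ρ / |p|² = 2×0.09171 / 0.36841 = 0.49785
θ = 2·atan2(ρ, z) = 2·atan2(0.09171, 0.600) = 0.30334 rad
ℓ = θ/κ = 0.30334/0.49785 = 0.60930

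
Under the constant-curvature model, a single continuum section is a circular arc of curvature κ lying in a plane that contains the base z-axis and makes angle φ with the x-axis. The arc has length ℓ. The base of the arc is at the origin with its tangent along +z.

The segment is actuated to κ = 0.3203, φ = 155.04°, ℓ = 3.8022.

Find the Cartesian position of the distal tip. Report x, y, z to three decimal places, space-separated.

-1.852 0.862 2.930

θ = κ·ℓ = 0.3203 × 3.8022 = 1.21784 rad
ρ = (1 − cos θ)/κ = (1 − 0.34567)/0.3203 = 2.04287
z = sin θ / κ = 0.93836/0.3203 = 2.92962
x = ρ cos φ = 2.04287 × cos(155.04°) = -1.85207
y = ρ sin φ = 2.04287 × sin(155.04°) = 0.86206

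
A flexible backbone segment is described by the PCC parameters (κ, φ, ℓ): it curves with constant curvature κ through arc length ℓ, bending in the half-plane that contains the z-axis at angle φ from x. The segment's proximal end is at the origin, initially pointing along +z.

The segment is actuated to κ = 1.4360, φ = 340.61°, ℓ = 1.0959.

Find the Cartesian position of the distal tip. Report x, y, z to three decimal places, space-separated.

0.659 -0.232 0.696

θ = κ·ℓ = 1.4360 × 1.0959 = 1.57371 rad
ρ = (1 − cos θ)/κ = (1 − -0.00292)/1.4360 = 0.69841
z = sin θ / κ = 1.00000/1.4360 = 0.69638
x = ρ cos φ = 0.69841 × cos(340.61°) = 0.65880
y = ρ sin φ = 0.69841 × sin(340.61°) = -0.23187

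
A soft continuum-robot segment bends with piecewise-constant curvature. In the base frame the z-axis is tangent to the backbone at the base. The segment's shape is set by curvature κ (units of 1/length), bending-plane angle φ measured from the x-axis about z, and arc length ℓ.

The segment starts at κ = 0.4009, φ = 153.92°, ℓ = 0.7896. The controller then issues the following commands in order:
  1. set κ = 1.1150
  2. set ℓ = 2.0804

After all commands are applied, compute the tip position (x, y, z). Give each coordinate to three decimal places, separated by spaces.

initial: κ=0.4009, φ=153.92°, ℓ=0.7896
cmd 1: set κ=1.1150 → (κ,φ,ℓ)=(1.1150,153.92°,0.7896) → tip=(-0.2925,0.1432,0.6915)
cmd 2: set ℓ=2.0804 → (κ,φ,ℓ)=(1.1150,153.92°,2.0804) → tip=(-1.3540,0.6627,0.6569)

-1.354 0.663 0.657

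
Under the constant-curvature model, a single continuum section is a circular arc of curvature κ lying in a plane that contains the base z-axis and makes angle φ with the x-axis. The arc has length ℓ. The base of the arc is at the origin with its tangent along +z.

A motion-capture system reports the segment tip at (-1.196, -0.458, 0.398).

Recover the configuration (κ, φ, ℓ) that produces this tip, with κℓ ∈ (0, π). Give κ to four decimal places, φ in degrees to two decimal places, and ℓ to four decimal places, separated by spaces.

ρ = √(x²+y²) = √(-1.196² + -0.458²) = 1.28070
φ = atan2(y, x) mod 360° = atan2(-0.458, -1.196) = 200.9540°
|p|² = ρ² + z² = 1.28070² + 0.398² = 1.79858
κ = 2ρ / |p|² = 2×1.28070 / 1.79858 = 1.42411
θ = 2·atan2(ρ, z) = 2·atan2(1.28070, 0.398) = 2.53898 rad
ℓ = θ/κ = 2.53898/1.42411 = 1.78285

1.4241 200.95 1.7828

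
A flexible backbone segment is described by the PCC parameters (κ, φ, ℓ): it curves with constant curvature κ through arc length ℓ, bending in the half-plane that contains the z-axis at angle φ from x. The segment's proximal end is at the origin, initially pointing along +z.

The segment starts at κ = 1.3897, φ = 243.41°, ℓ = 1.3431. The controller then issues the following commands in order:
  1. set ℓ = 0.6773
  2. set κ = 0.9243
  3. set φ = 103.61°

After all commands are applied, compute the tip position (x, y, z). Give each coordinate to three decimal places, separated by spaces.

initial: κ=1.3897, φ=243.41°, ℓ=1.3431
cmd 1: set ℓ=0.6773 → (κ,φ,ℓ)=(1.3897,243.41°,0.6773) → tip=(-0.1324,-0.2646,0.5816)
cmd 2: set κ=0.9243 → (κ,φ,ℓ)=(0.9243,243.41°,0.6773) → tip=(-0.0918,-0.1835,0.6339)
cmd 3: set φ=103.61° → (κ,φ,ℓ)=(0.9243,103.61°,0.6773) → tip=(-0.0483,0.1994,0.6339)

-0.048 0.199 0.634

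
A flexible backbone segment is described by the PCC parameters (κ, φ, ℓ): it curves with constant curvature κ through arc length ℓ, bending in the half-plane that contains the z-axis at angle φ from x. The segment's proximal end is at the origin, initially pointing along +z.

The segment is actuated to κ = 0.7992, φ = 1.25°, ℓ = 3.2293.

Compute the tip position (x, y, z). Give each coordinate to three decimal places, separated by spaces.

2.310 0.050 0.665

θ = κ·ℓ = 0.7992 × 3.2293 = 2.58086 rad
ρ = (1 − cos θ)/κ = (1 − -0.84686)/0.7992 = 2.31089
z = sin θ / κ = 0.53181/0.7992 = 0.66543
x = ρ cos φ = 2.31089 × cos(1.25°) = 2.31034
y = ρ sin φ = 2.31089 × sin(1.25°) = 0.05041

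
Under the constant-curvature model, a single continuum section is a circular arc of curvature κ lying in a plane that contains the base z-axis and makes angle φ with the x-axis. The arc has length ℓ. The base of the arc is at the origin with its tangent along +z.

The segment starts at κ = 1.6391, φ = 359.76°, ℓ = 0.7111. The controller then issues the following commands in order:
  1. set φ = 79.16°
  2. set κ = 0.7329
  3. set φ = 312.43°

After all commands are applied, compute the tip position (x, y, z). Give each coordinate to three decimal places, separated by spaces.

initial: κ=1.6391, φ=359.76°, ℓ=0.7111
cmd 1: set φ=79.16° → (κ,φ,ℓ)=(1.6391,79.16°,0.7111) → tip=(0.0695,0.3630,0.5607)
cmd 2: set κ=0.7329 → (κ,φ,ℓ)=(0.7329,79.16°,0.7111) → tip=(0.0341,0.1779,0.6793)
cmd 3: set φ=312.43° → (κ,φ,ℓ)=(0.7329,312.43°,0.7111) → tip=(0.1222,-0.1337,0.6793)

0.122 -0.134 0.679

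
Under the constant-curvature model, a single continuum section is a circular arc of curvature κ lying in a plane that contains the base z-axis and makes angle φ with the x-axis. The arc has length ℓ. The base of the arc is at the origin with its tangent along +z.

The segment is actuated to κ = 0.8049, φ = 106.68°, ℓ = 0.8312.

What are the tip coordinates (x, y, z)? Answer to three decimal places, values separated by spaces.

θ = κ·ℓ = 0.8049 × 0.8312 = 0.66903 rad
ρ = (1 − cos θ)/κ = (1 − 0.78442)/0.8049 = 0.26783
z = sin θ / κ = 0.62023/0.8049 = 0.77056
x = ρ cos φ = 0.26783 × cos(106.68°) = -0.07687
y = ρ sin φ = 0.26783 × sin(106.68°) = 0.25656

-0.077 0.257 0.771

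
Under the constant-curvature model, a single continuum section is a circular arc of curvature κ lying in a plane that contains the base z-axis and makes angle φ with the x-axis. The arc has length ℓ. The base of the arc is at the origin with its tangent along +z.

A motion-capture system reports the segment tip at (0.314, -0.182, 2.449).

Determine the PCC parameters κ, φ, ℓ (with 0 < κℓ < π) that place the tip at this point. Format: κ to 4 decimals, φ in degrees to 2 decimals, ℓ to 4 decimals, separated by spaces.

0.1184 329.90 2.4847

ρ = √(x²+y²) = √(0.314² + -0.182²) = 0.36293
φ = atan2(y, x) mod 360° = atan2(-0.182, 0.314) = 329.9027°
|p|² = ρ² + z² = 0.36293² + 2.449² = 6.12932
κ = 2ρ / |p|² = 2×0.36293 / 6.12932 = 0.11843
θ = 2·atan2(ρ, z) = 2·atan2(0.36293, 2.449) = 0.29425 rad
ℓ = θ/κ = 0.29425/0.11843 = 2.48470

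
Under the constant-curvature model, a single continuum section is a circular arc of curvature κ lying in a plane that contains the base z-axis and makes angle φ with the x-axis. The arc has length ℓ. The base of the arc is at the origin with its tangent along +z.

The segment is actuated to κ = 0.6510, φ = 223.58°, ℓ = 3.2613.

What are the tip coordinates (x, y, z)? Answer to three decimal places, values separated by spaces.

-1.697 -1.615 1.308

θ = κ·ℓ = 0.6510 × 3.2613 = 2.12311 rad
ρ = (1 − cos θ)/κ = (1 − -0.52466)/0.6510 = 2.34202
z = sin θ / κ = 0.85131/0.6510 = 1.30770
x = ρ cos φ = 2.34202 × cos(223.58°) = -1.69659
y = ρ sin φ = 2.34202 × sin(223.58°) = -1.61451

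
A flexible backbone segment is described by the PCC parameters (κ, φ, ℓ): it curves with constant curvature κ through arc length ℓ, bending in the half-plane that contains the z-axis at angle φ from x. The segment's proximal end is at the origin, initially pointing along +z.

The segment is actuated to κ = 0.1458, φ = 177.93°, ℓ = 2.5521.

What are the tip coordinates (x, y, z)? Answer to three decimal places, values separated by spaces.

θ = κ·ℓ = 0.1458 × 2.5521 = 0.37210 rad
ρ = (1 − cos θ)/κ = (1 − 0.93157)/0.1458 = 0.46936
z = sin θ / κ = 0.36357/0.1458 = 2.49361
x = ρ cos φ = 0.46936 × cos(177.93°) = -0.46905
y = ρ sin φ = 0.46936 × sin(177.93°) = 0.01695

-0.469 0.017 2.494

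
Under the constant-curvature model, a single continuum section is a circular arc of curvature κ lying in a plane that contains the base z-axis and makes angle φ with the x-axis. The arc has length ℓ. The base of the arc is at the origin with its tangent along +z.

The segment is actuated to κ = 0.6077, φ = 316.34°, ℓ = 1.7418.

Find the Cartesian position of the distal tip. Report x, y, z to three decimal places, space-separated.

θ = κ·ℓ = 0.6077 × 1.7418 = 1.05849 rad
ρ = (1 − cos θ)/κ = (1 − 0.49019)/0.6077 = 0.83892
z = sin θ / κ = 0.87162/0.6077 = 1.43429
x = ρ cos φ = 0.83892 × cos(316.34°) = 0.60692
y = ρ sin φ = 0.83892 × sin(316.34°) = -0.57917

0.607 -0.579 1.434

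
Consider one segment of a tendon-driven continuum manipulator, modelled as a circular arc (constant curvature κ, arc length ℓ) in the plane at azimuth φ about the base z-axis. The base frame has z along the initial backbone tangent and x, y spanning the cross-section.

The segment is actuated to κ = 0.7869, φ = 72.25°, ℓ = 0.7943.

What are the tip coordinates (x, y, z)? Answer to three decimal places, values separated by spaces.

0.073 0.229 0.744

θ = κ·ℓ = 0.7869 × 0.7943 = 0.62503 rad
ρ = (1 − cos θ)/κ = (1 − 0.81094)/0.7869 = 0.24026
z = sin θ / κ = 0.58513/0.7869 = 0.74358
x = ρ cos φ = 0.24026 × cos(72.25°) = 0.07325
y = ρ sin φ = 0.24026 × sin(72.25°) = 0.22882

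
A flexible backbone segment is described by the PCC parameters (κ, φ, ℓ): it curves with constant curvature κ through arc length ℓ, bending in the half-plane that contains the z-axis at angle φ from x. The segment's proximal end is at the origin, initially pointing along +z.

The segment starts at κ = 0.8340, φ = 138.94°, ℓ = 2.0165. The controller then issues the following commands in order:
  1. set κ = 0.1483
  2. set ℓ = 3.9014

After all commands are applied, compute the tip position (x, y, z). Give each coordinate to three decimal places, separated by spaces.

initial: κ=0.8340, φ=138.94°, ℓ=2.0165
cmd 1: set κ=0.1483 → (κ,φ,ℓ)=(0.1483,138.94°,2.0165) → tip=(-0.2257,0.1966,1.9866)
cmd 2: set ℓ=3.9014 → (κ,φ,ℓ)=(0.1483,138.94°,3.9014) → tip=(-0.8275,0.7209,3.6873)

-0.828 0.721 3.687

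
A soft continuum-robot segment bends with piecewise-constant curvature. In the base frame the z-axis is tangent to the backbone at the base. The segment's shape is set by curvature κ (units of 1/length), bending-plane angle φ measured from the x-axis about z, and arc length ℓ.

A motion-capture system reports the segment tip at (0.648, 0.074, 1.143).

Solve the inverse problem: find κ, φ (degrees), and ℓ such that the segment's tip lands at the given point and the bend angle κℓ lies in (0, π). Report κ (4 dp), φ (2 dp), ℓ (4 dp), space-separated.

ρ = √(x²+y²) = √(0.648² + 0.074²) = 0.65221
φ = atan2(y, x) mod 360° = atan2(0.074, 0.648) = 6.5148°
|p|² = ρ² + z² = 0.65221² + 1.143² = 1.73183
κ = 2ρ / |p|² = 2×0.65221 / 1.73183 = 0.75321
θ = 2·atan2(ρ, z) = 2·atan2(0.65221, 1.143) = 1.03706 rad
ℓ = θ/κ = 1.03706/0.75321 = 1.37687

0.7532 6.51 1.3769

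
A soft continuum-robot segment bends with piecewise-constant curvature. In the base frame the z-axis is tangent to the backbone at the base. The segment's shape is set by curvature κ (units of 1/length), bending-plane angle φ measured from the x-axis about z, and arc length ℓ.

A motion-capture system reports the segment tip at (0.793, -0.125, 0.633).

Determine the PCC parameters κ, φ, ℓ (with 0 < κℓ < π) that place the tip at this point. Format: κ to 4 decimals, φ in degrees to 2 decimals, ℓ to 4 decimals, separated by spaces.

ρ = √(x²+y²) = √(0.793² + -0.125²) = 0.80279
φ = atan2(y, x) mod 360° = atan2(-0.125, 0.793) = 351.0422°
|p|² = ρ² + z² = 0.80279² + 0.633² = 1.04516
κ = 2ρ / |p|² = 2×0.80279 / 1.04516 = 1.53620
θ = 2·atan2(ρ, z) = 2·atan2(0.80279, 0.633) = 1.80622 rad
ℓ = θ/κ = 1.80622/1.53620 = 1.17577

1.5362 351.04 1.1758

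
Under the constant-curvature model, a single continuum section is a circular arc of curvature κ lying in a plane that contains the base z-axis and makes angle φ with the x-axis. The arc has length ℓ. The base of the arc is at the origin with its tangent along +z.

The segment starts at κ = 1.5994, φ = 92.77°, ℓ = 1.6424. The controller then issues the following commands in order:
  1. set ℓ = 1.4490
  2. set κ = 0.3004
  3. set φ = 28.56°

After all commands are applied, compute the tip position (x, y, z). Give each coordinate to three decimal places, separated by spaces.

0.273 0.148 1.404

initial: κ=1.5994, φ=92.77°, ℓ=1.6424
cmd 1: set ℓ=1.4490 → (κ,φ,ℓ)=(1.5994,92.77°,1.4490) → tip=(-0.0507,1.0487,0.4589)
cmd 2: set κ=0.3004 → (κ,φ,ℓ)=(0.3004,92.77°,1.4490) → tip=(-0.0150,0.3100,1.4037)
cmd 3: set φ=28.56° → (κ,φ,ℓ)=(0.3004,28.56°,1.4490) → tip=(0.2726,0.1484,1.4037)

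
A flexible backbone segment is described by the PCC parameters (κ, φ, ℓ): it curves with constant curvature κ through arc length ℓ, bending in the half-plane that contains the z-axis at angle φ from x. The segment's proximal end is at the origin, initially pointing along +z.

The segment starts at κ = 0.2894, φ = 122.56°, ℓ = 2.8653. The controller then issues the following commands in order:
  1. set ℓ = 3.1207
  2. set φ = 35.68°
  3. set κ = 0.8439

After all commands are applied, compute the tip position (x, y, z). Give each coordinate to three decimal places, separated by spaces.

initial: κ=0.2894, φ=122.56°, ℓ=2.8653
cmd 1: set ℓ=3.1207 → (κ,φ,ℓ)=(0.2894,122.56°,3.1207) → tip=(-0.7082,1.1091,2.7134)
cmd 2: set φ=35.68° → (κ,φ,ℓ)=(0.2894,35.68°,3.1207) → tip=(1.0690,0.7676,2.7134)
cmd 3: set κ=0.8439 → (κ,φ,ℓ)=(0.8439,35.68°,3.1207) → tip=(1.8035,1.2950,0.5764)

1.804 1.295 0.576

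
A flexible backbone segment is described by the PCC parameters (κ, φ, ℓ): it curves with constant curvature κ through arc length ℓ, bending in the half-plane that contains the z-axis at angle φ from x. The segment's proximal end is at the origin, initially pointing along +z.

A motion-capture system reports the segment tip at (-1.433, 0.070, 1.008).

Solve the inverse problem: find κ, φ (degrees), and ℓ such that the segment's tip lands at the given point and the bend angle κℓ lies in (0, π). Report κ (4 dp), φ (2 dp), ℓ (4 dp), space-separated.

0.9333 177.20 2.0536

ρ = √(x²+y²) = √(-1.433² + 0.070²) = 1.43471
φ = atan2(y, x) mod 360° = atan2(0.070, -1.433) = 177.2034°
|p|² = ρ² + z² = 1.43471² + 1.008² = 3.07445
κ = 2ρ / |p|² = 2×1.43471 / 3.07445 = 0.93331
θ = 2·atan2(ρ, z) = 2·atan2(1.43471, 1.008) = 1.91668 rad
ℓ = θ/κ = 1.91668/0.93331 = 2.05364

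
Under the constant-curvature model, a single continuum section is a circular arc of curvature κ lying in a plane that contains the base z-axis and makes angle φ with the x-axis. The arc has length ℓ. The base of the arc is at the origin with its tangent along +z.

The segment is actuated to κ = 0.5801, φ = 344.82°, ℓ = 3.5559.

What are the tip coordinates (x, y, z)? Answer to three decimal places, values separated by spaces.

2.450 -0.665 1.519

θ = κ·ℓ = 0.5801 × 3.5559 = 2.06278 rad
ρ = (1 − cos θ)/κ = (1 − -0.47237)/0.5801 = 2.53814
z = sin θ / κ = 0.88140/0.5801 = 1.51939
x = ρ cos φ = 2.53814 × cos(344.82°) = 2.44958
y = ρ sin φ = 2.53814 × sin(344.82°) = -0.66462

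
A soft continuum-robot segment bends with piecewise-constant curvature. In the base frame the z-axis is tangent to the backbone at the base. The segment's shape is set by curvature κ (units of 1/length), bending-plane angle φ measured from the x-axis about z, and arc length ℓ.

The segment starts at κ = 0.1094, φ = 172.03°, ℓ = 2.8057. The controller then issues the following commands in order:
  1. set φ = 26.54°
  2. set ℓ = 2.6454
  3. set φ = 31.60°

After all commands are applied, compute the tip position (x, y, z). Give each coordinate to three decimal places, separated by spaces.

0.324 0.199 2.609

initial: κ=0.1094, φ=172.03°, ℓ=2.8057
cmd 1: set φ=26.54° → (κ,φ,ℓ)=(0.1094,26.54°,2.8057) → tip=(0.3822,0.1909,2.7619)
cmd 2: set ℓ=2.6454 → (κ,φ,ℓ)=(0.1094,26.54°,2.6454) → tip=(0.3401,0.1699,2.6086)
cmd 3: set φ=31.60° → (κ,φ,ℓ)=(0.1094,31.60°,2.6454) → tip=(0.3238,0.1992,2.6086)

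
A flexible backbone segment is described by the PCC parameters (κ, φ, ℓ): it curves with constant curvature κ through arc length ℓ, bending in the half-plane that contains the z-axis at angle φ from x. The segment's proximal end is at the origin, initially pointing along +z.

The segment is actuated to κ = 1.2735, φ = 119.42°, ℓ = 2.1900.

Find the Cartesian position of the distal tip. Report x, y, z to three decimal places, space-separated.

-0.748 1.326 0.271

θ = κ·ℓ = 1.2735 × 2.1900 = 2.78897 rad
ρ = (1 − cos θ)/κ = (1 − -0.93847)/1.2735 = 1.52216
z = sin θ / κ = 0.34536/1.2735 = 0.27119
x = ρ cos φ = 1.52216 × cos(119.42°) = -0.74770
y = ρ sin φ = 1.52216 × sin(119.42°) = 1.32586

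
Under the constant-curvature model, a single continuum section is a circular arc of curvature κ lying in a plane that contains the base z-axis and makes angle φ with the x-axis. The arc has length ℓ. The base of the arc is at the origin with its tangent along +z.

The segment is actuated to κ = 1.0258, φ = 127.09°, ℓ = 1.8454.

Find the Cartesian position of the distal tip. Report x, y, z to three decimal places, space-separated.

θ = κ·ℓ = 1.0258 × 1.8454 = 1.89301 rad
ρ = (1 − cos θ)/κ = (1 − -0.31667)/1.0258 = 1.28355
z = sin θ / κ = 0.94854/1.0258 = 0.92468
x = ρ cos φ = 1.28355 × cos(127.09°) = -0.77407
y = ρ sin φ = 1.28355 × sin(127.09°) = 1.02388

-0.774 1.024 0.925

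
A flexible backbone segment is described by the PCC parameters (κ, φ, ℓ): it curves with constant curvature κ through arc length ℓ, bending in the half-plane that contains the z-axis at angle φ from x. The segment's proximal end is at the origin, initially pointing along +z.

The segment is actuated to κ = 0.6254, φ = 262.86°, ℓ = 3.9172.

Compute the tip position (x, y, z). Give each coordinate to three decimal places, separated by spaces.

-0.352 -2.808 1.020

θ = κ·ℓ = 0.6254 × 3.9172 = 2.44982 rad
ρ = (1 − cos θ)/κ = (1 − -0.77011)/0.6254 = 2.83037
z = sin θ / κ = 0.63791/0.6254 = 1.02000
x = ρ cos φ = 2.83037 × cos(262.86°) = -0.35180
y = ρ sin φ = 2.83037 × sin(262.86°) = -2.80842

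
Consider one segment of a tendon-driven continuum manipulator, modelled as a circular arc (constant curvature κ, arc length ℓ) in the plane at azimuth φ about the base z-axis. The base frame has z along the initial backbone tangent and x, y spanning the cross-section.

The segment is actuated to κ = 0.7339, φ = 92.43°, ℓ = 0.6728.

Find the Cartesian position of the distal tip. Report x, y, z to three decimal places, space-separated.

θ = κ·ℓ = 0.7339 × 0.6728 = 0.49377 rad
ρ = (1 − cos θ)/κ = (1 − 0.88055)/0.7339 = 0.16276
z = sin θ / κ = 0.47395/0.7339 = 0.64579
x = ρ cos φ = 0.16276 × cos(92.43°) = -0.00690
y = ρ sin φ = 0.16276 × sin(92.43°) = 0.16261

-0.007 0.163 0.646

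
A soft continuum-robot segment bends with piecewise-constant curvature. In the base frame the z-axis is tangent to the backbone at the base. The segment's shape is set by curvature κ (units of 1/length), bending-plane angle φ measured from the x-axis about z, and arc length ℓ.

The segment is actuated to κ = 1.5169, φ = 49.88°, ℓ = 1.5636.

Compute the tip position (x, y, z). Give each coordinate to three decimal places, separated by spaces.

0.730 0.866 0.459

θ = κ·ℓ = 1.5169 × 1.5636 = 2.37182 rad
ρ = (1 − cos θ)/κ = (1 − -0.71807)/1.5169 = 1.13262
z = sin θ / κ = 0.69597/1.5169 = 0.45881
x = ρ cos φ = 1.13262 × cos(49.88°) = 0.72985
y = ρ sin φ = 1.13262 × sin(49.88°) = 0.86611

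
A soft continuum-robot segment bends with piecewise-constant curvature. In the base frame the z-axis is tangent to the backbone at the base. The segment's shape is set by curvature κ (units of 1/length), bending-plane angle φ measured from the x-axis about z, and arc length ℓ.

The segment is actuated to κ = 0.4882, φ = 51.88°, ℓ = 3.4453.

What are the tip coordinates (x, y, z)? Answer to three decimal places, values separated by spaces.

1.405 1.790 2.036

θ = κ·ℓ = 0.4882 × 3.4453 = 1.68200 rad
ρ = (1 − cos θ)/κ = (1 − -0.11097)/0.4882 = 2.27565
z = sin θ / κ = 0.99382/0.4882 = 2.03569
x = ρ cos φ = 2.27565 × cos(51.88°) = 1.40478
y = ρ sin φ = 2.27565 × sin(51.88°) = 1.79029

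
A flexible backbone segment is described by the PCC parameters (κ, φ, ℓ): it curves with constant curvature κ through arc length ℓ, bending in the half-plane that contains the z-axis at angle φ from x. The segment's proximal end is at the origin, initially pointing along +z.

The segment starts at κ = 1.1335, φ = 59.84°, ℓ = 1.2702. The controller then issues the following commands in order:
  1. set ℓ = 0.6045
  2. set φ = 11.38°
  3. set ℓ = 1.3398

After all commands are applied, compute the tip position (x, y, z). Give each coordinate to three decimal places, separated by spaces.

initial: κ=1.1335, φ=59.84°, ℓ=1.2702
cmd 1: set ℓ=0.6045 → (κ,φ,ℓ)=(1.1335,59.84°,0.6045) → tip=(0.1000,0.1722,0.5583)
cmd 2: set φ=11.38° → (κ,φ,ℓ)=(1.1335,11.38°,0.6045) → tip=(0.1952,0.0393,0.5583)
cmd 3: set ℓ=1.3398 → (κ,φ,ℓ)=(1.1335,11.38°,1.3398) → tip=(0.8198,0.1650,0.8810)

0.820 0.165 0.881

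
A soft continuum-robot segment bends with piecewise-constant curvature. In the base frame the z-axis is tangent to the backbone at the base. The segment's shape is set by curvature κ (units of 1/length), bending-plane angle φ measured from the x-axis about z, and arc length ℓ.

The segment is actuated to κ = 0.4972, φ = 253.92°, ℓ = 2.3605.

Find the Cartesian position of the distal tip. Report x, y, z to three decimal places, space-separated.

-0.342 -1.185 1.855

θ = κ·ℓ = 0.4972 × 2.3605 = 1.17364 rad
ρ = (1 − cos θ)/κ = (1 − 0.38680)/0.4972 = 1.23331
z = sin θ / κ = 0.92216/0.4972 = 1.85472
x = ρ cos φ = 1.23331 × cos(253.92°) = -0.34160
y = ρ sin φ = 1.23331 × sin(253.92°) = -1.18506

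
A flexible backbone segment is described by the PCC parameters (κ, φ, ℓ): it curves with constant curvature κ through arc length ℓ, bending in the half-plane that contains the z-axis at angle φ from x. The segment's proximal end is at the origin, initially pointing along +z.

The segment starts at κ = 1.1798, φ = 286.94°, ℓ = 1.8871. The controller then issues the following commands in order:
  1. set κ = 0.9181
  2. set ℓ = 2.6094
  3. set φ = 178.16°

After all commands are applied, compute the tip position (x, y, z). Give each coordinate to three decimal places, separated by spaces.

-1.888 0.061 0.739

initial: κ=1.1798, φ=286.94°, ℓ=1.8871
cmd 1: set κ=0.9181 → (κ,φ,ℓ)=(0.9181,286.94°,1.8871) → tip=(0.3685,-1.2097,1.0750)
cmd 2: set ℓ=2.6094 → (κ,φ,ℓ)=(0.9181,286.94°,2.6094) → tip=(0.5505,-1.8072,0.7392)
cmd 3: set φ=178.16° → (κ,φ,ℓ)=(0.9181,178.16°,2.6094) → tip=(-1.8882,0.0607,0.7392)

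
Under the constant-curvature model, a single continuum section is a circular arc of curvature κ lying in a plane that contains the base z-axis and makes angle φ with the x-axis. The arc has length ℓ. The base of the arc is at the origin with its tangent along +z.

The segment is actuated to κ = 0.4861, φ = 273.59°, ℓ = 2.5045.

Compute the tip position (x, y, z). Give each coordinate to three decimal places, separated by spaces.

0.084 -1.343 1.930

θ = κ·ℓ = 0.4861 × 2.5045 = 1.21744 rad
ρ = (1 − cos θ)/κ = (1 − 0.34605)/0.4861 = 1.34530
z = sin θ / κ = 0.93822/0.4861 = 1.93009
x = ρ cos φ = 1.34530 × cos(273.59°) = 0.08424
y = ρ sin φ = 1.34530 × sin(273.59°) = -1.34266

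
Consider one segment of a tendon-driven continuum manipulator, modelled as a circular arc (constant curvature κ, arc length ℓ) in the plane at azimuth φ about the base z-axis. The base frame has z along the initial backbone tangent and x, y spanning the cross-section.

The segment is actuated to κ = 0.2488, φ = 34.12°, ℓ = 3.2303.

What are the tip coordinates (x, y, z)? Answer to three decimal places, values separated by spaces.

1.018 0.690 2.894

θ = κ·ℓ = 0.2488 × 3.2303 = 0.80370 rad
ρ = (1 − cos θ)/κ = (1 − 0.69405)/0.2488 = 1.22971
z = sin θ / κ = 0.71993/0.2488 = 2.89360
x = ρ cos φ = 1.22971 × cos(34.12°) = 1.01803
y = ρ sin φ = 1.22971 × sin(34.12°) = 0.68978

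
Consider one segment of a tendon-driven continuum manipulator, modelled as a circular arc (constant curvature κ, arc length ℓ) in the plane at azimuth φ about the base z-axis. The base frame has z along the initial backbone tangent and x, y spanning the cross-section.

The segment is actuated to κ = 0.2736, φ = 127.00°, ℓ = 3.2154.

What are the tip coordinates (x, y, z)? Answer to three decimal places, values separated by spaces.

θ = κ·ℓ = 0.2736 × 3.2154 = 0.87973 rad
ρ = (1 − cos θ)/κ = (1 − 0.63736)/0.2736 = 1.32545
z = sin θ / κ = 0.77057/0.2736 = 2.81641
x = ρ cos φ = 1.32545 × cos(127.00°) = -0.79768
y = ρ sin φ = 1.32545 × sin(127.00°) = 1.05855

-0.798 1.059 2.816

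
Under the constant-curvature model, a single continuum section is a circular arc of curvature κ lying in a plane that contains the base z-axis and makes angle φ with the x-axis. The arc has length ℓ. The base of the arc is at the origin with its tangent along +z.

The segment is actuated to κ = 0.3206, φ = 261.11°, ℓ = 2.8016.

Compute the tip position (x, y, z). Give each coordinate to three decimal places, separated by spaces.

-0.182 -1.162 2.440

θ = κ·ℓ = 0.3206 × 2.8016 = 0.89819 rad
ρ = (1 − cos θ)/κ = (1 − 0.62302)/0.3206 = 1.17584
z = sin θ / κ = 0.78220/0.3206 = 2.43981
x = ρ cos φ = 1.17584 × cos(261.11°) = -0.18171
y = ρ sin φ = 1.17584 × sin(261.11°) = -1.16172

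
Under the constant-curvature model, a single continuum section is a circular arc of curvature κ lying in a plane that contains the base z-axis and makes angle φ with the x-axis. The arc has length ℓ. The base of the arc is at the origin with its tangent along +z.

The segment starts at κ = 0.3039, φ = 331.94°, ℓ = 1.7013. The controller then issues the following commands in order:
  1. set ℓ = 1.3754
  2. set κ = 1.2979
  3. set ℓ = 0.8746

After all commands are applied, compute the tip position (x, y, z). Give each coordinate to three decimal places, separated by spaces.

initial: κ=0.3039, φ=331.94°, ℓ=1.7013
cmd 1: set ℓ=1.3754 → (κ,φ,ℓ)=(0.3039,331.94°,1.3754) → tip=(0.2500,-0.1333,1.3357)
cmd 2: set κ=1.2979 → (κ,φ,ℓ)=(1.2979,331.94°,1.3754) → tip=(0.8245,-0.4395,0.7528)
cmd 3: set ℓ=0.8746 → (κ,φ,ℓ)=(1.2979,331.94°,0.8746) → tip=(0.3930,-0.2095,0.6985)

0.393 -0.209 0.699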